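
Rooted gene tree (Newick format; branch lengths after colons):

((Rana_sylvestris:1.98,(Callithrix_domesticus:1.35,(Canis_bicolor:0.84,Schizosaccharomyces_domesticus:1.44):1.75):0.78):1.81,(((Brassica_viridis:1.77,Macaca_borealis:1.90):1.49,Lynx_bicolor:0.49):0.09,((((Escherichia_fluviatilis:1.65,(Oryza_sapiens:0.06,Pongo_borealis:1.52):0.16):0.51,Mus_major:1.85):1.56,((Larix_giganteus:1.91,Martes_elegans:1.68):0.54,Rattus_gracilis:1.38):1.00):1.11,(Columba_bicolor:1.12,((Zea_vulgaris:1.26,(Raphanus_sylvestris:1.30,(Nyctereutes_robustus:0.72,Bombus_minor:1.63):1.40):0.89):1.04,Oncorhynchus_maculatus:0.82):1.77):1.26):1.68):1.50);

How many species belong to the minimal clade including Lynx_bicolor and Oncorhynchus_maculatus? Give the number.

16

The MRCA of Lynx_bicolor and Oncorhynchus_maculatus is the node subtending (((Brassica_viridis,Macaca_borealis),Lynx_bicolor),((((Escherichia_fluviatilis,(Oryza_sapiens,Pongo_borealis)),Mus_major),((Larix_giganteus,Martes_elegans),Rattus_gracilis)),(Columba_bicolor,((Zea_vulgaris,(Raphanus_sylvestris,(Nyctereutes_robustus,Bombus_minor))),Oncorhynchus_maculatus)))).
That clade contains 16 terminal taxa: Bombus_minor, Brassica_viridis, Columba_bicolor, Escherichia_fluviatilis, Larix_giganteus, Lynx_bicolor, Macaca_borealis, Martes_elegans, Mus_major, Nyctereutes_robustus, Oncorhynchus_maculatus, Oryza_sapiens, Pongo_borealis, Raphanus_sylvestris, Rattus_gracilis, Zea_vulgaris.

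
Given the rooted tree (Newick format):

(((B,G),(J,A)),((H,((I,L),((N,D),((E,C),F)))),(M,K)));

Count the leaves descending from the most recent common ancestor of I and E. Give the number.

The MRCA of I and E is the node subtending ((I,L),((N,D),((E,C),F))).
That clade contains 7 terminal taxa: C, D, E, F, I, L, N.

7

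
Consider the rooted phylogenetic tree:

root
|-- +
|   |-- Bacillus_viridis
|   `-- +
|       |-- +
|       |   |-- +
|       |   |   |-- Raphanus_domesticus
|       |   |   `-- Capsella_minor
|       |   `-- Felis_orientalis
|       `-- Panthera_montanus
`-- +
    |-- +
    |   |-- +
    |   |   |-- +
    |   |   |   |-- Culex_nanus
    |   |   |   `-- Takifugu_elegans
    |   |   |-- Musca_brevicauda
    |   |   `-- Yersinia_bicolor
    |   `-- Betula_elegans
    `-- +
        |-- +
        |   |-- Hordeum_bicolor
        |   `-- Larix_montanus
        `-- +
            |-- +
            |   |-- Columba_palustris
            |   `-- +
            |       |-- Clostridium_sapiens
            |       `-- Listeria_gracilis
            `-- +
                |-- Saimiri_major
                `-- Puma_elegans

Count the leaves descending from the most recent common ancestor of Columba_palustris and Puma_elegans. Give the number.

The MRCA of Columba_palustris and Puma_elegans is the node subtending ((Columba_palustris,(Clostridium_sapiens,Listeria_gracilis)),(Saimiri_major,Puma_elegans)).
That clade contains 5 terminal taxa: Clostridium_sapiens, Columba_palustris, Listeria_gracilis, Puma_elegans, Saimiri_major.

5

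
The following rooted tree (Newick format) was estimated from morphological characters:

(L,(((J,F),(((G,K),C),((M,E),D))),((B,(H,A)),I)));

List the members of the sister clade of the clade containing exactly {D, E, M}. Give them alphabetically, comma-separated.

The clade containing exactly {D, E, M} attaches to the tree at the node subtending (((G,K),C),((M,E),D)).
The other lineage descending from that same node — the sister group — is ((G,K),C); its 3 tips in alphabetical order are the answer.

C, G, K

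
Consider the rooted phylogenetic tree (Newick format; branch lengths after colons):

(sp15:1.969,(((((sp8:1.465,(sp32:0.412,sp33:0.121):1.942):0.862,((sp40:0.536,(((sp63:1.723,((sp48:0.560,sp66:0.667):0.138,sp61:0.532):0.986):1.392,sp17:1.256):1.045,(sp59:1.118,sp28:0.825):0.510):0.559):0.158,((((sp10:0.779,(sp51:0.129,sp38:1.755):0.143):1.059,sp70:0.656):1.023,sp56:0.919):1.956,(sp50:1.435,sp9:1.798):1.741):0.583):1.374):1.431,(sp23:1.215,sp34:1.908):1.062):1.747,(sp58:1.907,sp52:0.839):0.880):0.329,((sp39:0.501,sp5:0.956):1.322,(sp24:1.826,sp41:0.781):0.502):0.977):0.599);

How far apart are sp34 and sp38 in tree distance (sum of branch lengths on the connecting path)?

The path runs sp34 → … → MRCA → … → sp38; the MRCA is the node subtending (((sp8,(sp32,sp33)),((sp40,(((sp63,((sp48,sp66),sp61)),sp17),(sp59,sp28))),((((sp10,(sp51,sp38)),sp70),sp56),(sp50,sp9)))),(sp23,sp34)).
Branch lengths along that path: 1.908 + 1.062 + 1.431 + 1.374 + 0.583 + 1.956 + 1.023 + 1.059 + 0.143 + 1.755 = 12.294.

12.294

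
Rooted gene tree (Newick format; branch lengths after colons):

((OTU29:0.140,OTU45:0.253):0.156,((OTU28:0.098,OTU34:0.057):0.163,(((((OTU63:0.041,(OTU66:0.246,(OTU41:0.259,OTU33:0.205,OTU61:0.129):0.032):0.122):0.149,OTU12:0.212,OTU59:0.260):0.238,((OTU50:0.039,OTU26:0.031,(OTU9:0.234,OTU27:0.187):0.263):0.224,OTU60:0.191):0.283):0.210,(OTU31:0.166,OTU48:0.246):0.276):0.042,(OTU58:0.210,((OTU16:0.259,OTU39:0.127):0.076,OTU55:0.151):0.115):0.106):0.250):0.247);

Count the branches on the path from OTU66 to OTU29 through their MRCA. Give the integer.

The MRCA of OTU66 and OTU29 is the root of the tree.
From OTU66 up to that node: 8 branches. From OTU29 up to the same node: 2 branches. Total: 8 + 2 = 10.

10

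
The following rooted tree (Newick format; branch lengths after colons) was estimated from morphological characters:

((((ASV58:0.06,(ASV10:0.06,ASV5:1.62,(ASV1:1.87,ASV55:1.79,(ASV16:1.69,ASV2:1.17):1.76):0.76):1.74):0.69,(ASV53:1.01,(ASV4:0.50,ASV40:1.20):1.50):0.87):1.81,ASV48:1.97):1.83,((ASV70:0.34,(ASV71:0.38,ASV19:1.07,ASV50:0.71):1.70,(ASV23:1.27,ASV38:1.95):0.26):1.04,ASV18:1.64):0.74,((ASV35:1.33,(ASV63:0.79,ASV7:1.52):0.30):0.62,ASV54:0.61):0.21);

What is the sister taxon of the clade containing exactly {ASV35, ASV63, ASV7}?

ASV54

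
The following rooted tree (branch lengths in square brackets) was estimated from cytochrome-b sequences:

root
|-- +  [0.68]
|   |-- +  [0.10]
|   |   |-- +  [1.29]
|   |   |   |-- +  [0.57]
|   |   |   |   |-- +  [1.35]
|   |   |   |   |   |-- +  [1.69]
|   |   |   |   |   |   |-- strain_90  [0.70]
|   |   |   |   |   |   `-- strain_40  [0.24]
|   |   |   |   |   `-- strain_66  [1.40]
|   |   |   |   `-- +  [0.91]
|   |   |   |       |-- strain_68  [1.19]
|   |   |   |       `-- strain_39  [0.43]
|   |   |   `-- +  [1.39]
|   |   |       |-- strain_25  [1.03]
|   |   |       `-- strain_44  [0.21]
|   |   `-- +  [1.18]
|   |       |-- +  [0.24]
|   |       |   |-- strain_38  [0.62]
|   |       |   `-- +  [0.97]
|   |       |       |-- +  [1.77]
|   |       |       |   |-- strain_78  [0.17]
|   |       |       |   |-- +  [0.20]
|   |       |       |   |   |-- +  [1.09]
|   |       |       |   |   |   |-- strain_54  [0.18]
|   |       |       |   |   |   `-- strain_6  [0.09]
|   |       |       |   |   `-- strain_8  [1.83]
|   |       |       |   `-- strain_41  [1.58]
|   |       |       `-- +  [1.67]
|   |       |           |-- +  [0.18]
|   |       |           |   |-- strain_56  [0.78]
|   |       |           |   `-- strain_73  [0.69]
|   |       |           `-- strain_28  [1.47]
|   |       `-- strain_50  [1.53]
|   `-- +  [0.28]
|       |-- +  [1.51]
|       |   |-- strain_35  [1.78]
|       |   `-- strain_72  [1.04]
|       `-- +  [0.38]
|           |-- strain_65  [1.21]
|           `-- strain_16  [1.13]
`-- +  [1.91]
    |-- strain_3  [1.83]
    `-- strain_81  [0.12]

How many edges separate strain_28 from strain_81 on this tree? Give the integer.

The MRCA of strain_28 and strain_81 is the root of the tree.
From strain_28 up to that node: 7 branches. From strain_81 up to the same node: 2 branches. Total: 7 + 2 = 9.

9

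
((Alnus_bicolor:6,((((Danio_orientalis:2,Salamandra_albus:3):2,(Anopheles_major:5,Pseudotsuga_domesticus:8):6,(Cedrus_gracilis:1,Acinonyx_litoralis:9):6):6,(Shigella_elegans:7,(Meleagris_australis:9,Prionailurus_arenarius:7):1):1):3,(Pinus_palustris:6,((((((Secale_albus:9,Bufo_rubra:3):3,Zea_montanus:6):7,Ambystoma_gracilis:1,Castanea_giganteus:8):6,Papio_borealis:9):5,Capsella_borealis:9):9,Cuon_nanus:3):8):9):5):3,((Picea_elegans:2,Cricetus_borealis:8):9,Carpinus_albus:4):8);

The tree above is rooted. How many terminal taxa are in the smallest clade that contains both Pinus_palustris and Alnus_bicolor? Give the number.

19

The MRCA of Pinus_palustris and Alnus_bicolor is the node subtending (Alnus_bicolor,((((Danio_orientalis,Salamandra_albus),(Anopheles_major,Pseudotsuga_domesticus),(Cedrus_gracilis,Acinonyx_litoralis)),(Shigella_elegans,(Meleagris_australis,Prionailurus_arenarius))),(Pinus_palustris,((((((Secale_albus,Bufo_rubra),Zea_montanus),Ambystoma_gracilis,Castanea_giganteus),Papio_borealis),Capsella_borealis),Cuon_nanus)))).
That clade contains 19 terminal taxa: Acinonyx_litoralis, Alnus_bicolor, Ambystoma_gracilis, Anopheles_major, Bufo_rubra, Capsella_borealis, Castanea_giganteus, Cedrus_gracilis, Cuon_nanus, Danio_orientalis, Meleagris_australis, Papio_borealis, Pinus_palustris, Prionailurus_arenarius, Pseudotsuga_domesticus, Salamandra_albus, Secale_albus, Shigella_elegans, Zea_montanus.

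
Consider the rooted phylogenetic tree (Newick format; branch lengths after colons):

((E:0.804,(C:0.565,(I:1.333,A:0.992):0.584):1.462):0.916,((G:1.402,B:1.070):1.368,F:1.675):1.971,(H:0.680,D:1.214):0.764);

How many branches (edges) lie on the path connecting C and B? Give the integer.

The MRCA of C and B is the root of the tree.
From C up to that node: 3 branches. From B up to the same node: 3 branches. Total: 3 + 3 = 6.

6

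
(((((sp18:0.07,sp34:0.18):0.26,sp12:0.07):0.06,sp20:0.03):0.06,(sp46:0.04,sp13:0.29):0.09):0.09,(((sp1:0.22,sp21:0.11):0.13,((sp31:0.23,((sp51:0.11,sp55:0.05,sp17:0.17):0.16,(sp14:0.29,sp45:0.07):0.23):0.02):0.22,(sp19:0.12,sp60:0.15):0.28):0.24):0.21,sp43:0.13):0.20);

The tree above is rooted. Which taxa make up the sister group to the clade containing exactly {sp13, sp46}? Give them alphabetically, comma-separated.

The clade containing exactly {sp13, sp46} attaches to the tree at the node subtending ((((sp18,sp34),sp12),sp20),(sp46,sp13)).
The other lineage descending from that same node — the sister group — is (((sp18,sp34),sp12),sp20); its 4 tips in alphabetical order are the answer.

sp12, sp18, sp20, sp34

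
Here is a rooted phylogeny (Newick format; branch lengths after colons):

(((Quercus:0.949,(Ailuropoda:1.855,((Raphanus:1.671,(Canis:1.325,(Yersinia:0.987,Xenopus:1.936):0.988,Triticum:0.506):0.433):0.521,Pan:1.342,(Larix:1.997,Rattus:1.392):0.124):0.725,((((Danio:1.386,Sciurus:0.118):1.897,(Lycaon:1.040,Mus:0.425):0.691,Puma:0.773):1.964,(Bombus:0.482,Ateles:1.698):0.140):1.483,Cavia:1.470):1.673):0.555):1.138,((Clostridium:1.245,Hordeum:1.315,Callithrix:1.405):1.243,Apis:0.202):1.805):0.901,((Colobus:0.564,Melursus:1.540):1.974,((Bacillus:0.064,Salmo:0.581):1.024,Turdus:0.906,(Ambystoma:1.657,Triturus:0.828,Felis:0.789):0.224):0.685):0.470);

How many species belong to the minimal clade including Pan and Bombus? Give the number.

17

The MRCA of Pan and Bombus is the node subtending (Ailuropoda,((Raphanus,(Canis,(Yersinia,Xenopus),Triticum)),Pan,(Larix,Rattus)),((((Danio,Sciurus),(Lycaon,Mus),Puma),(Bombus,Ateles)),Cavia)).
That clade contains 17 terminal taxa: Ailuropoda, Ateles, Bombus, Canis, Cavia, Danio, Larix, Lycaon, Mus, Pan, Puma, Raphanus, Rattus, Sciurus, Triticum, Xenopus, Yersinia.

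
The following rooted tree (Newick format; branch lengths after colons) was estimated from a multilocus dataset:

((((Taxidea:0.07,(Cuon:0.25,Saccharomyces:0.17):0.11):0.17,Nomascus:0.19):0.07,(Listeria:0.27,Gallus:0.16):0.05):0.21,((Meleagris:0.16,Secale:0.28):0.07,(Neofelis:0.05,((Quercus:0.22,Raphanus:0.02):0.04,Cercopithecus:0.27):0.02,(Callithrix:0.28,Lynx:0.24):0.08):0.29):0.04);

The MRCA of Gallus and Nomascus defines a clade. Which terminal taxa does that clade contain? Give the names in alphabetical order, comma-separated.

Cuon, Gallus, Listeria, Nomascus, Saccharomyces, Taxidea

Tracing Gallus: it sits inside (Listeria,Gallus).
Tracing Nomascus: it sits inside ((Taxidea,(Cuon,Saccharomyces)),Nomascus).
The smallest clade enclosing both is (((Taxidea,(Cuon,Saccharomyces)),Nomascus),(Listeria,Gallus)); the answer is its 6 terminal taxa in alphabetical order.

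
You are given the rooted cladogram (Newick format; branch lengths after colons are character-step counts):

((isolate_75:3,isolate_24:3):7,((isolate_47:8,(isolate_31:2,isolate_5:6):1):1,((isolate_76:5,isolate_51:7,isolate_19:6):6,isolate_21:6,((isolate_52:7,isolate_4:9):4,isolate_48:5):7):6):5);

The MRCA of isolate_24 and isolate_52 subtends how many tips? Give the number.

12

The MRCA of isolate_24 and isolate_52 is the root, so the clade is the entire tree.
That clade contains 12 terminal taxa: isolate_19, isolate_21, isolate_24, isolate_31, isolate_4, isolate_47, isolate_48, isolate_5, isolate_51, isolate_52, isolate_75, isolate_76.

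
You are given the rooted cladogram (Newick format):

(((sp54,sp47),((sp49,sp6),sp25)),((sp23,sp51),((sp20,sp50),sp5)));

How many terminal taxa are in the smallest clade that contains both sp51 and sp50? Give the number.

5

The MRCA of sp51 and sp50 is the node subtending ((sp23,sp51),((sp20,sp50),sp5)).
That clade contains 5 terminal taxa: sp20, sp23, sp5, sp50, sp51.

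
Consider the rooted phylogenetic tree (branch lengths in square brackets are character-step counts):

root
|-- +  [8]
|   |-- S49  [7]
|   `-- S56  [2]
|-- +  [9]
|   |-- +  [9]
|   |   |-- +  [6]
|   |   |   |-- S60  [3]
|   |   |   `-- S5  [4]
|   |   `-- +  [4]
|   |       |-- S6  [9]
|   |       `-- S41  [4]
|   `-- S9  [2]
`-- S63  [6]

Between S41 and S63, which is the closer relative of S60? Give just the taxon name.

S41

The MRCA of S60 and S41 subtends ((S60,S5),(S6,S41)) (4 taxa).
The MRCA of S60 and S63 is the root, subtending the entire tree (8 taxa).
The first is nested inside the second, so S60 shares a more recent common ancestor with S41.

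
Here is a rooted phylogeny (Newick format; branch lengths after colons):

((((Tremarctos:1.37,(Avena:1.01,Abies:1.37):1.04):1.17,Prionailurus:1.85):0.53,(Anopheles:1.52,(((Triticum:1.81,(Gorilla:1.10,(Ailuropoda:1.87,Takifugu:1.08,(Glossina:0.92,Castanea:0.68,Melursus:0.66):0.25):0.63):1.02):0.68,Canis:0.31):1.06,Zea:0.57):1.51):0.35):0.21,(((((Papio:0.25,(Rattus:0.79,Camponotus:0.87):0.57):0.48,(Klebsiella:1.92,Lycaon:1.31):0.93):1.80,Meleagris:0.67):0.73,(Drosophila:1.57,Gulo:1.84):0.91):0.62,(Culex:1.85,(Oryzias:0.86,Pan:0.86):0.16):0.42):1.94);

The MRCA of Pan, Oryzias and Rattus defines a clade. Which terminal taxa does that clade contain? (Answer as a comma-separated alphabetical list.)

Camponotus, Culex, Drosophila, Gulo, Klebsiella, Lycaon, Meleagris, Oryzias, Pan, Papio, Rattus

Tracing Pan: it sits inside (Oryzias,Pan).
Tracing Oryzias: it sits inside (Oryzias,Pan).
Tracing Rattus: it sits inside (Rattus,Camponotus).
The smallest clade enclosing all 3 is (((((Papio,(Rattus,Camponotus)),(Klebsiella,Lycaon)),Meleagris),(Drosophila,Gulo)),(Culex,(Oryzias,Pan))); the answer is its 11 terminal taxa in alphabetical order.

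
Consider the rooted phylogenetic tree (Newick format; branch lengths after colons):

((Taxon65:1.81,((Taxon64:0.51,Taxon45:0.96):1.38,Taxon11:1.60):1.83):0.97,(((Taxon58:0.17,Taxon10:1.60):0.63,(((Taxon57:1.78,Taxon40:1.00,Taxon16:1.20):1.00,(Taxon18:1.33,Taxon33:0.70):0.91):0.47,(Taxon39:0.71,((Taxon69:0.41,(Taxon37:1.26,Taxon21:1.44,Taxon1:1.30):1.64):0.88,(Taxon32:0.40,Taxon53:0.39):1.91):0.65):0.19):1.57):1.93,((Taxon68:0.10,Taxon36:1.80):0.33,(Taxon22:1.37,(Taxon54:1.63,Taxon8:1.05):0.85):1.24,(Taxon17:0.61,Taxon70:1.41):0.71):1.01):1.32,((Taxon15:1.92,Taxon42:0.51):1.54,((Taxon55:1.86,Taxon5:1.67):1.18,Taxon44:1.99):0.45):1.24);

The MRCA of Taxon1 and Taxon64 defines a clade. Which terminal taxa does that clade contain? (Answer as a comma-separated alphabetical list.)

Tracing Taxon1: it sits inside (Taxon37,Taxon21,Taxon1).
Tracing Taxon64: it sits inside (Taxon64,Taxon45).
The smallest clade enclosing both is the whole tree (their MRCA is the root), so the answer is all 30 tips in alphabetical order.

Taxon1, Taxon10, Taxon11, Taxon15, Taxon16, Taxon17, Taxon18, Taxon21, Taxon22, Taxon32, Taxon33, Taxon36, Taxon37, Taxon39, Taxon40, Taxon42, Taxon44, Taxon45, Taxon5, Taxon53, Taxon54, Taxon55, Taxon57, Taxon58, Taxon64, Taxon65, Taxon68, Taxon69, Taxon70, Taxon8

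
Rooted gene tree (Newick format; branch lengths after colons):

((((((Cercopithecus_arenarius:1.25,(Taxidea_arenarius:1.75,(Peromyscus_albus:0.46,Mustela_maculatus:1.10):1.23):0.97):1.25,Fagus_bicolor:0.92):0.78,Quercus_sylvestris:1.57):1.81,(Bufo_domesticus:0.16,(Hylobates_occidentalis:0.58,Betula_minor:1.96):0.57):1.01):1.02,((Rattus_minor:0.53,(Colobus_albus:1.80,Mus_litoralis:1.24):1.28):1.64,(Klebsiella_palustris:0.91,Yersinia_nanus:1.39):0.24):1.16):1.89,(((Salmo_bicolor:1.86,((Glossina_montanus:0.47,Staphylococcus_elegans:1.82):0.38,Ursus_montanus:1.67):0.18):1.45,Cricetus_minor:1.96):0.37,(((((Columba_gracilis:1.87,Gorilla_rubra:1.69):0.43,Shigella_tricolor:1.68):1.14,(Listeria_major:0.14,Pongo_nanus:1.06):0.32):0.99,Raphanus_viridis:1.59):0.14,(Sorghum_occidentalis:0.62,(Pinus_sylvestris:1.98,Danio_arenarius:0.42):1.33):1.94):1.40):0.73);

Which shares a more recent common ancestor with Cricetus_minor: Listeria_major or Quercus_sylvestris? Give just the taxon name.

Listeria_major

The MRCA of Cricetus_minor and Listeria_major subtends (((Salmo_bicolor,((Glossina_montanus,Staphylococcus_elegans),Ursus_montanus)),Cricetus_minor),(((((Columba_gracilis,Gorilla_rubra),Shigella_tricolor),(Listeria_major,Pongo_nanus)),Raphanus_viridis),(Sorghum_occidentalis,(Pinus_sylvestris,Danio_arenarius)))) (14 taxa).
The MRCA of Cricetus_minor and Quercus_sylvestris is the root, subtending the entire tree (28 taxa).
The first is nested inside the second, so Cricetus_minor shares a more recent common ancestor with Listeria_major.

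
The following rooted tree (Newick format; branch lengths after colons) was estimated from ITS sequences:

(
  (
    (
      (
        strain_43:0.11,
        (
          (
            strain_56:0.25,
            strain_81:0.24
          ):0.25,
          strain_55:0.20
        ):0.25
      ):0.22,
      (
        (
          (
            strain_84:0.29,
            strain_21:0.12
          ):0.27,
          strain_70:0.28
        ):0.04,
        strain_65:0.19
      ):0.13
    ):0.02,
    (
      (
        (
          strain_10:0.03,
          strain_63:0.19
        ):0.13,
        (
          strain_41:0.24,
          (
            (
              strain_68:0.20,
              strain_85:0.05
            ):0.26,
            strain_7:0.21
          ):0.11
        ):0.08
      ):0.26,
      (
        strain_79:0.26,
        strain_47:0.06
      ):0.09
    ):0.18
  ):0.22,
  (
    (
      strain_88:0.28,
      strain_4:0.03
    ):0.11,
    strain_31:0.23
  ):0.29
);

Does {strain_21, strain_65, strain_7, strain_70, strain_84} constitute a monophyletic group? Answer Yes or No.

The MRCA of the listed taxa subtends (((strain_43,((strain_56,strain_81),strain_55)),(((strain_84,strain_21),strain_70),strain_65)),(((strain_10,strain_63),(strain_41,((strain_68,strain_85),strain_7))),(strain_79,strain_47))).
That clade also contains strain_10, strain_41, strain_43, strain_47, strain_55, strain_56, strain_63, strain_68, strain_79, strain_81, strain_85, which are not in the proposed group, so the group is not monophyletic.

No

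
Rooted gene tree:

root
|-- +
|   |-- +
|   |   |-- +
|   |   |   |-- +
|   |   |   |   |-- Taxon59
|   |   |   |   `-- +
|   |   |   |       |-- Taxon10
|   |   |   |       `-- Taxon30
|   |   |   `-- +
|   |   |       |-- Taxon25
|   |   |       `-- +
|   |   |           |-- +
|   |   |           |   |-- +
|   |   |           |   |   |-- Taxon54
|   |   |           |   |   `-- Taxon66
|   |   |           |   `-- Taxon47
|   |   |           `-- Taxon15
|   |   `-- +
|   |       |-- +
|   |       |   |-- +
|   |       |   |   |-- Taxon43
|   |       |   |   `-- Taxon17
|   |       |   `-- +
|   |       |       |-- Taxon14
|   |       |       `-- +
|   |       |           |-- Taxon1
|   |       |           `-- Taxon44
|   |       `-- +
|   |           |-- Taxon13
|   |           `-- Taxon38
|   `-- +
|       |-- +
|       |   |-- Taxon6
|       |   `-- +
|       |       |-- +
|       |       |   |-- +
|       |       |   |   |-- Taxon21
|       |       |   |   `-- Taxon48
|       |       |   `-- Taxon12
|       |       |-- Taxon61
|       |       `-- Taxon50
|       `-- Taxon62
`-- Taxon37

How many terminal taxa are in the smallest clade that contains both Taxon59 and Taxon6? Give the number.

22

The MRCA of Taxon59 and Taxon6 is the node subtending ((((Taxon59,(Taxon10,Taxon30)),(Taxon25,(((Taxon54,Taxon66),Taxon47),Taxon15))),(((Taxon43,Taxon17),(Taxon14,(Taxon1,Taxon44))),(Taxon13,Taxon38))),((Taxon6,(((Taxon21,Taxon48),Taxon12),Taxon61,Taxon50)),Taxon62)).
That clade contains 22 terminal taxa: Taxon1, Taxon10, Taxon12, Taxon13, Taxon14, Taxon15, Taxon17, Taxon21, Taxon25, Taxon30, Taxon38, Taxon43, Taxon44, Taxon47, Taxon48, Taxon50, Taxon54, Taxon59, Taxon6, Taxon61, Taxon62, Taxon66.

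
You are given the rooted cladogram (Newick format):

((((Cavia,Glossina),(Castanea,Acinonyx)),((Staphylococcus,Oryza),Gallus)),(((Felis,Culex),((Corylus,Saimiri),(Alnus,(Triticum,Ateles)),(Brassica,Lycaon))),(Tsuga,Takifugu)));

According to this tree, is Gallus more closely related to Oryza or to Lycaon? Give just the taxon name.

Oryza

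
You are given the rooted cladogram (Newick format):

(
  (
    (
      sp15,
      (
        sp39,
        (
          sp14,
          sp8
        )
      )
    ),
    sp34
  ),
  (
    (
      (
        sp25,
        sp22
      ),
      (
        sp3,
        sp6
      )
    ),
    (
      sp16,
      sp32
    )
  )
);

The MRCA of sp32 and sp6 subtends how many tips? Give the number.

The MRCA of sp32 and sp6 is the node subtending (((sp25,sp22),(sp3,sp6)),(sp16,sp32)).
That clade contains 6 terminal taxa: sp16, sp22, sp25, sp3, sp32, sp6.

6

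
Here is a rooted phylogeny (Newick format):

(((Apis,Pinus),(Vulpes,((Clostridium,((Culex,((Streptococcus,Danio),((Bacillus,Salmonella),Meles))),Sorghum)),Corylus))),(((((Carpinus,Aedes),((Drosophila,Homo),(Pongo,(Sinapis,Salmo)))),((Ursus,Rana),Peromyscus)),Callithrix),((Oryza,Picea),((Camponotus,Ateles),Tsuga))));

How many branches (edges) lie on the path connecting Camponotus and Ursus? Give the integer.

9

The MRCA of Camponotus and Ursus is the node subtending (((((Carpinus,Aedes),((Drosophila,Homo),(Pongo,(Sinapis,Salmo)))),((Ursus,Rana),Peromyscus)),Callithrix),((Oryza,Picea),((Camponotus,Ateles),Tsuga))).
From Camponotus up to that node: 4 branches. From Ursus up to the same node: 5 branches. Total: 4 + 5 = 9.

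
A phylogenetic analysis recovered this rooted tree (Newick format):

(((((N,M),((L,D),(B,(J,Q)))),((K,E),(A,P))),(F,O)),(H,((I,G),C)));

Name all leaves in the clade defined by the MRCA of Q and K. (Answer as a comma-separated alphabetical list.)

Tracing Q: it sits inside (J,Q).
Tracing K: it sits inside (K,E).
The smallest clade enclosing both is (((N,M),((L,D),(B,(J,Q)))),((K,E),(A,P))); the answer is its 11 terminal taxa in alphabetical order.

A, B, D, E, J, K, L, M, N, P, Q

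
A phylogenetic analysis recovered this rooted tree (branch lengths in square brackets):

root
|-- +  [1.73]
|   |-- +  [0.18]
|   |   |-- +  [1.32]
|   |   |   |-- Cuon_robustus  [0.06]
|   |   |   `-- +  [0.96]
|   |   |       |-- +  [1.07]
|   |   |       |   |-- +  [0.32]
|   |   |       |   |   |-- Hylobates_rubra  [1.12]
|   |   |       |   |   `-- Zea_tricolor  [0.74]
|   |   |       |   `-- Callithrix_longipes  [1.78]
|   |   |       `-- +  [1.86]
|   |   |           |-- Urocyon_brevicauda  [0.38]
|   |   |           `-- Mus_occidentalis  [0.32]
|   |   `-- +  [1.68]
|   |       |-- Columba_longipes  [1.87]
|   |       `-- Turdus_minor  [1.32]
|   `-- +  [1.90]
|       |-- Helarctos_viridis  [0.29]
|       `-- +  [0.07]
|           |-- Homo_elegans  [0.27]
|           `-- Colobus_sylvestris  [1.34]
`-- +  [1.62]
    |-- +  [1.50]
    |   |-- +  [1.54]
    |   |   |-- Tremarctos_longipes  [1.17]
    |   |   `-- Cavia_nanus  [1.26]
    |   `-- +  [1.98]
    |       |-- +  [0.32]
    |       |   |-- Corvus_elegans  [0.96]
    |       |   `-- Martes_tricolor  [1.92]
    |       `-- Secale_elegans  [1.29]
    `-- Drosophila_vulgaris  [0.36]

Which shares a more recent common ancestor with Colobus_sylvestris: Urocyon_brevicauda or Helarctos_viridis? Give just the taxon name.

Helarctos_viridis

The MRCA of Colobus_sylvestris and Helarctos_viridis subtends (Helarctos_viridis,(Homo_elegans,Colobus_sylvestris)) (3 taxa).
The MRCA of Colobus_sylvestris and Urocyon_brevicauda subtends (((Cuon_robustus,(((Hylobates_rubra,Zea_tricolor),Callithrix_longipes),(Urocyon_brevicauda,Mus_occidentalis))),(Columba_longipes,Turdus_minor)),(Helarctos_viridis,(Homo_elegans,Colobus_sylvestris))) (11 taxa).
The first is nested inside the second, so Colobus_sylvestris shares a more recent common ancestor with Helarctos_viridis.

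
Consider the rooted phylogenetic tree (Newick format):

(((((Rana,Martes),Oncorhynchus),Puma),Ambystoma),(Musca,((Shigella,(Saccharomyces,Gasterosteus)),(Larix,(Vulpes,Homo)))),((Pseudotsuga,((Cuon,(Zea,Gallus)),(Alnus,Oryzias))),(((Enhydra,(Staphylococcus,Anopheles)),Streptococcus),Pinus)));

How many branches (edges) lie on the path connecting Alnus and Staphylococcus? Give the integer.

9

The MRCA of Alnus and Staphylococcus is the node subtending ((Pseudotsuga,((Cuon,(Zea,Gallus)),(Alnus,Oryzias))),(((Enhydra,(Staphylococcus,Anopheles)),Streptococcus),Pinus)).
From Alnus up to that node: 4 branches. From Staphylococcus up to the same node: 5 branches. Total: 4 + 5 = 9.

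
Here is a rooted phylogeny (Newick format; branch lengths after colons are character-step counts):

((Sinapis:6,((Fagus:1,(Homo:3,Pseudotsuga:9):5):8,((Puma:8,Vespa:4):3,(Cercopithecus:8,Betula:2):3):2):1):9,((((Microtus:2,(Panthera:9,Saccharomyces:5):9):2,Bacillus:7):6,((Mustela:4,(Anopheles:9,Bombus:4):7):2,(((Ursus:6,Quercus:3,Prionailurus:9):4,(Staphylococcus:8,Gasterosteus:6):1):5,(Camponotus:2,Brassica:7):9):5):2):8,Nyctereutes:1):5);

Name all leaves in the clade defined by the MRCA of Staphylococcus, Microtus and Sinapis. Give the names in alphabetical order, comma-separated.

Anopheles, Bacillus, Betula, Bombus, Brassica, Camponotus, Cercopithecus, Fagus, Gasterosteus, Homo, Microtus, Mustela, Nyctereutes, Panthera, Prionailurus, Pseudotsuga, Puma, Quercus, Saccharomyces, Sinapis, Staphylococcus, Ursus, Vespa

Tracing Staphylococcus: it sits inside (Staphylococcus,Gasterosteus).
Tracing Microtus: it sits inside (Microtus,(Panthera,Saccharomyces)).
Tracing Sinapis: it sits inside (Sinapis,((Fagus,(Homo,Pseudotsuga)),((Puma,Vespa),(Cercopithecus,Betula)))).
The smallest clade enclosing all 3 is the whole tree (their MRCA is the root), so the answer is all 23 tips in alphabetical order.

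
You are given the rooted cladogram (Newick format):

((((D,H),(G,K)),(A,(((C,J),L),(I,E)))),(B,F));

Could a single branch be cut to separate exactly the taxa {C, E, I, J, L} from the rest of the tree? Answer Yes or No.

Yes

The most recent common ancestor of these taxa subtends (((C,J),L),(I,E)).
That clade has exactly 5 tips — every listed taxon and nothing else — so the group is monophyletic.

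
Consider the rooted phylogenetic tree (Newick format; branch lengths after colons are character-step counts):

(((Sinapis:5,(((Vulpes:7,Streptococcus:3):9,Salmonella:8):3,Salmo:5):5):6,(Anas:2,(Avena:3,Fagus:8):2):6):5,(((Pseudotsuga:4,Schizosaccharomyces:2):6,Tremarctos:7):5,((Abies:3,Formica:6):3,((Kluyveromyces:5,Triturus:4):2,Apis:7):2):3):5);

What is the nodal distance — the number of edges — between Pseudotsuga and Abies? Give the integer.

The MRCA of Pseudotsuga and Abies is the node subtending (((Pseudotsuga,Schizosaccharomyces),Tremarctos),((Abies,Formica),((Kluyveromyces,Triturus),Apis))).
From Pseudotsuga up to that node: 3 branches. From Abies up to the same node: 3 branches. Total: 3 + 3 = 6.

6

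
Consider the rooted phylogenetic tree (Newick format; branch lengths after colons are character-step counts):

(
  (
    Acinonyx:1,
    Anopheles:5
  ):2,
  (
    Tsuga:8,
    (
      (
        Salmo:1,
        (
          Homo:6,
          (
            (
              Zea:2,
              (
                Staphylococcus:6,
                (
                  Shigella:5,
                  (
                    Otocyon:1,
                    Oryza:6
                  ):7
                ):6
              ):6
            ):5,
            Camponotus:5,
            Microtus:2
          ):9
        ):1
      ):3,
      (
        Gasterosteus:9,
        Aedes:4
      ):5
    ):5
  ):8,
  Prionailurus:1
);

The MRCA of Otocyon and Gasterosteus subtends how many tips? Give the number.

The MRCA of Otocyon and Gasterosteus is the node subtending ((Salmo,(Homo,((Zea,(Staphylococcus,(Shigella,(Otocyon,Oryza)))),Camponotus,Microtus))),(Gasterosteus,Aedes)).
That clade contains 11 terminal taxa: Aedes, Camponotus, Gasterosteus, Homo, Microtus, Oryza, Otocyon, Salmo, Shigella, Staphylococcus, Zea.

11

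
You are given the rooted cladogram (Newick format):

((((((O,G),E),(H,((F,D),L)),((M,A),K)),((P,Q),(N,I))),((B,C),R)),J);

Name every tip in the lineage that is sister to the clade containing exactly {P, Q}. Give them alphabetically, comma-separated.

I, N

The clade containing exactly {P, Q} attaches to the tree at the node subtending ((P,Q),(N,I)).
The other lineage descending from that same node — the sister group — is (N,I); its 2 tips in alphabetical order are the answer.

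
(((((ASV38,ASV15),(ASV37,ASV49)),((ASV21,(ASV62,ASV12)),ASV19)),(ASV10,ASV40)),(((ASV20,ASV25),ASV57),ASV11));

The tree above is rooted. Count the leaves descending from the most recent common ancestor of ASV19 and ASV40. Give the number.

The MRCA of ASV19 and ASV40 is the node subtending ((((ASV38,ASV15),(ASV37,ASV49)),((ASV21,(ASV62,ASV12)),ASV19)),(ASV10,ASV40)).
That clade contains 10 terminal taxa: ASV10, ASV12, ASV15, ASV19, ASV21, ASV37, ASV38, ASV40, ASV49, ASV62.

10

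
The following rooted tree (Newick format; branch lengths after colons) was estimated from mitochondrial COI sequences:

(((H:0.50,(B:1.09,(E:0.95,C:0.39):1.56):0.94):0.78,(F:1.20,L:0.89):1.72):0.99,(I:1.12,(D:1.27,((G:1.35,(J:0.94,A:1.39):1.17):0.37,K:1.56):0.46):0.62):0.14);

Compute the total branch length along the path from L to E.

The path runs L → … → MRCA → … → E; the MRCA is the node subtending ((H,(B,(E,C))),(F,L)).
Branch lengths along that path: 0.89 + 1.72 + 0.78 + 0.94 + 1.56 + 0.95 = 6.84.

6.84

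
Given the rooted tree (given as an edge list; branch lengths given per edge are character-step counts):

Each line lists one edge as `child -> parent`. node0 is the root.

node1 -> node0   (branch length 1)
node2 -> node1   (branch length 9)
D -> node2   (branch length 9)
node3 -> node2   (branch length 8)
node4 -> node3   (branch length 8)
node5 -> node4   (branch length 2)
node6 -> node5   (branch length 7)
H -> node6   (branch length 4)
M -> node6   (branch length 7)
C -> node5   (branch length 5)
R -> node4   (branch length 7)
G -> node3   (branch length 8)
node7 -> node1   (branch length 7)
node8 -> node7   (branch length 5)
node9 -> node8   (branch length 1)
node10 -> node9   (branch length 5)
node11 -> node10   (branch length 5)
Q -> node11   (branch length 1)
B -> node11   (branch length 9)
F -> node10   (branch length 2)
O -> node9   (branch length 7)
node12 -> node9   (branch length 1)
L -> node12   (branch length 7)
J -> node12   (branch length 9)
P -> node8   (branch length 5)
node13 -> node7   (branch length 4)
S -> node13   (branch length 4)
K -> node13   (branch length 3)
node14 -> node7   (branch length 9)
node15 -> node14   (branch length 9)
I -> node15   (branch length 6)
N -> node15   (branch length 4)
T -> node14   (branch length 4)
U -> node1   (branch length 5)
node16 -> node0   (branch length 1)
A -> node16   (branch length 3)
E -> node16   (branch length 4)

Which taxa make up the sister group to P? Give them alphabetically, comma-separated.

B, F, J, L, O, Q

P attaches to the tree at the node subtending ((((Q,B),F),O,(L,J)),P).
The other lineage descending from that same node — the sister group — is (((Q,B),F),O,(L,J)); its 6 tips in alphabetical order are the answer.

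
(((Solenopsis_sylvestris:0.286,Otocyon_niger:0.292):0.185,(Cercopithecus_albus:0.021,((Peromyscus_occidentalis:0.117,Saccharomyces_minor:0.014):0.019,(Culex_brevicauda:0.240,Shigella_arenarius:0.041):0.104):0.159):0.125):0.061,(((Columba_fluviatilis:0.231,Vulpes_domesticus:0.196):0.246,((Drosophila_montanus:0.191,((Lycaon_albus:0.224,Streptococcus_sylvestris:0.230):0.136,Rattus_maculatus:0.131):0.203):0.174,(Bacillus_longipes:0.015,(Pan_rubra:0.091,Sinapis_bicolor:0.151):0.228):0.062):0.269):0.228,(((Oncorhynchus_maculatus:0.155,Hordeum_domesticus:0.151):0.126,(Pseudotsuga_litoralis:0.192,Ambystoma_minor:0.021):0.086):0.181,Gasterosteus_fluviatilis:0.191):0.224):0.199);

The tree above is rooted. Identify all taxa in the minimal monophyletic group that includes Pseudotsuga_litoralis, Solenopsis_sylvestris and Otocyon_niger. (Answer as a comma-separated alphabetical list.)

Tracing Pseudotsuga_litoralis: it sits inside (Pseudotsuga_litoralis,Ambystoma_minor).
Tracing Solenopsis_sylvestris: it sits inside (Solenopsis_sylvestris,Otocyon_niger).
Tracing Otocyon_niger: it sits inside (Solenopsis_sylvestris,Otocyon_niger).
The smallest clade enclosing all 3 is the whole tree (their MRCA is the root), so the answer is all 21 tips in alphabetical order.

Ambystoma_minor, Bacillus_longipes, Cercopithecus_albus, Columba_fluviatilis, Culex_brevicauda, Drosophila_montanus, Gasterosteus_fluviatilis, Hordeum_domesticus, Lycaon_albus, Oncorhynchus_maculatus, Otocyon_niger, Pan_rubra, Peromyscus_occidentalis, Pseudotsuga_litoralis, Rattus_maculatus, Saccharomyces_minor, Shigella_arenarius, Sinapis_bicolor, Solenopsis_sylvestris, Streptococcus_sylvestris, Vulpes_domesticus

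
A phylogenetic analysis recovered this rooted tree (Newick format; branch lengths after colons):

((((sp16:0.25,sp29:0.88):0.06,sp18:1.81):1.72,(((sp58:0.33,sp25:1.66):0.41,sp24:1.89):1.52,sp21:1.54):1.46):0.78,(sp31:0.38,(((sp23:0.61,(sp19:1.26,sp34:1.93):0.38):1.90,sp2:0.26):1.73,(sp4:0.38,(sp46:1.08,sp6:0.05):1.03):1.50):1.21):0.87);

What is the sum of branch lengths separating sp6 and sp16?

The path runs sp6 → … → MRCA → … → sp16; the MRCA is the root of the tree.
Branch lengths along that path: 0.05 + 1.03 + 1.50 + 1.21 + 0.87 + 0.78 + 1.72 + 0.06 + 0.25 = 7.47.

7.47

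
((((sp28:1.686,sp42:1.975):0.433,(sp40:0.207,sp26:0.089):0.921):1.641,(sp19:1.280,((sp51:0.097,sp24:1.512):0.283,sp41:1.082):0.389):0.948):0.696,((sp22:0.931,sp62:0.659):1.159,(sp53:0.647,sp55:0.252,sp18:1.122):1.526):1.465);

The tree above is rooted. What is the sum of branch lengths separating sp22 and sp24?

7.383

The path runs sp22 → … → MRCA → … → sp24; the MRCA is the root of the tree.
Branch lengths along that path: 0.931 + 1.159 + 1.465 + 0.696 + 0.948 + 0.389 + 0.283 + 1.512 = 7.383.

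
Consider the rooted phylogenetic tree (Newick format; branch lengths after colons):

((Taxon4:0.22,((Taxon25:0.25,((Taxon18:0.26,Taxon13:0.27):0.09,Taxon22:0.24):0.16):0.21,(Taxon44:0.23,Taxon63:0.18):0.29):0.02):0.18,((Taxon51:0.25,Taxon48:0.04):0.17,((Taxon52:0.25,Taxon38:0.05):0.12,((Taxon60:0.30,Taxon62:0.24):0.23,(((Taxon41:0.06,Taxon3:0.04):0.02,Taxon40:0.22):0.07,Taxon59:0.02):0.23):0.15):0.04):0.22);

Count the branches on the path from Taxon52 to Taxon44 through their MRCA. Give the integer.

The MRCA of Taxon52 and Taxon44 is the root of the tree.
From Taxon52 up to that node: 4 branches. From Taxon44 up to the same node: 4 branches. Total: 4 + 4 = 8.

8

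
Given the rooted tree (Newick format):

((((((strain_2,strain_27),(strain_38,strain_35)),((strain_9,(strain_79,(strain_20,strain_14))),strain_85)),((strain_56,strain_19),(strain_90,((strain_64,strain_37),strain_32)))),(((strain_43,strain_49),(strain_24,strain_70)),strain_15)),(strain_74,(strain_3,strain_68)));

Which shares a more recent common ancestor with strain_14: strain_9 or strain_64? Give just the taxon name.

strain_9

The MRCA of strain_14 and strain_9 subtends (strain_9,(strain_79,(strain_20,strain_14))) (4 taxa).
The MRCA of strain_14 and strain_64 subtends ((((strain_2,strain_27),(strain_38,strain_35)),((strain_9,(strain_79,(strain_20,strain_14))),strain_85)),((strain_56,strain_19),(strain_90,((strain_64,strain_37),strain_32)))) (15 taxa).
The first is nested inside the second, so strain_14 shares a more recent common ancestor with strain_9.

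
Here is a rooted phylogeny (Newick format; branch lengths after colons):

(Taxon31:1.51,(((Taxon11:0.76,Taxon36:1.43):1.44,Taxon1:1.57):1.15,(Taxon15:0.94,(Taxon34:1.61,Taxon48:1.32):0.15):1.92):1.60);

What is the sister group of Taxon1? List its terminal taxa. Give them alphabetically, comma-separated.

Taxon11, Taxon36

Taxon1 attaches to the tree at the node subtending ((Taxon11,Taxon36),Taxon1).
The other lineage descending from that same node — the sister group — is (Taxon11,Taxon36); its 2 tips in alphabetical order are the answer.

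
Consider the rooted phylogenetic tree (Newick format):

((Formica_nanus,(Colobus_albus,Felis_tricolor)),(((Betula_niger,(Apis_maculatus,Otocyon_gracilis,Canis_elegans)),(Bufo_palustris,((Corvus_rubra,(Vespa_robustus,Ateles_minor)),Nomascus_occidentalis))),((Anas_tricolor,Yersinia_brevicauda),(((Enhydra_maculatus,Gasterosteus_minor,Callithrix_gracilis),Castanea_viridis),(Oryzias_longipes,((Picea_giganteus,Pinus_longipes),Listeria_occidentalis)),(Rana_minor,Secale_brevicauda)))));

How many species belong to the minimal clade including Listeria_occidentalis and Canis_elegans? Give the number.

The MRCA of Listeria_occidentalis and Canis_elegans is the node subtending (((Betula_niger,(Apis_maculatus,Otocyon_gracilis,Canis_elegans)),(Bufo_palustris,((Corvus_rubra,(Vespa_robustus,Ateles_minor)),Nomascus_occidentalis))),((Anas_tricolor,Yersinia_brevicauda),(((Enhydra_maculatus,Gasterosteus_minor,Callithrix_gracilis),Castanea_viridis),(Oryzias_longipes,((Picea_giganteus,Pinus_longipes),Listeria_occidentalis)),(Rana_minor,Secale_brevicauda)))).
That clade contains 21 terminal taxa: Anas_tricolor, Apis_maculatus, Ateles_minor, Betula_niger, Bufo_palustris, Callithrix_gracilis, Canis_elegans, Castanea_viridis, Corvus_rubra, Enhydra_maculatus, Gasterosteus_minor, Listeria_occidentalis, Nomascus_occidentalis, Oryzias_longipes, Otocyon_gracilis, Picea_giganteus, Pinus_longipes, Rana_minor, Secale_brevicauda, Vespa_robustus, Yersinia_brevicauda.

21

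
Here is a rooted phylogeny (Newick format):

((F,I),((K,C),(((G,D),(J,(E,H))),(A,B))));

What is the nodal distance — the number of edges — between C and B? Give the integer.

5

The MRCA of C and B is the node subtending ((K,C),(((G,D),(J,(E,H))),(A,B))).
From C up to that node: 2 branches. From B up to the same node: 3 branches. Total: 2 + 3 = 5.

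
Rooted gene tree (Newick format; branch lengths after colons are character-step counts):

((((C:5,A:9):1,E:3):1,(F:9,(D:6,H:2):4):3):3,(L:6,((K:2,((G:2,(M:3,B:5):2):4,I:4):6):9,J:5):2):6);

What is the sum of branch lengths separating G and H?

The path runs G → … → MRCA → … → H; the MRCA is the root of the tree.
Branch lengths along that path: 2 + 4 + 6 + 9 + 2 + 6 + 3 + 3 + 4 + 2 = 41.

41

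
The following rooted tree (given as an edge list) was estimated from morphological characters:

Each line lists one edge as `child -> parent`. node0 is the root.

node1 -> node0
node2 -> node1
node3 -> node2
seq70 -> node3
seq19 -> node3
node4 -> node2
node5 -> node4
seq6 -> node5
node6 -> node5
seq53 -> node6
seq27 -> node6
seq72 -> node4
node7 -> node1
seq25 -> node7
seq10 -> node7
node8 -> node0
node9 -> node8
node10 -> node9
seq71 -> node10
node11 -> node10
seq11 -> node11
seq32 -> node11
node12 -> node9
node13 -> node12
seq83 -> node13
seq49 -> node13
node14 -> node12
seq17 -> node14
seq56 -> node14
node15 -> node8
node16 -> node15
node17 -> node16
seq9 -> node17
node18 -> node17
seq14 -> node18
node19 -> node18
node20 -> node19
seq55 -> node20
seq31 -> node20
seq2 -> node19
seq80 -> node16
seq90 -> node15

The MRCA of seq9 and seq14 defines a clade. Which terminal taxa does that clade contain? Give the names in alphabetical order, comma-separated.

seq14, seq2, seq31, seq55, seq9

Tracing seq9: it sits inside (seq9,(seq14,((seq55,seq31),seq2))).
Tracing seq14: it sits inside (seq14,((seq55,seq31),seq2)).
The smallest clade enclosing both is (seq9,(seq14,((seq55,seq31),seq2))); the answer is its 5 terminal taxa in alphabetical order.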